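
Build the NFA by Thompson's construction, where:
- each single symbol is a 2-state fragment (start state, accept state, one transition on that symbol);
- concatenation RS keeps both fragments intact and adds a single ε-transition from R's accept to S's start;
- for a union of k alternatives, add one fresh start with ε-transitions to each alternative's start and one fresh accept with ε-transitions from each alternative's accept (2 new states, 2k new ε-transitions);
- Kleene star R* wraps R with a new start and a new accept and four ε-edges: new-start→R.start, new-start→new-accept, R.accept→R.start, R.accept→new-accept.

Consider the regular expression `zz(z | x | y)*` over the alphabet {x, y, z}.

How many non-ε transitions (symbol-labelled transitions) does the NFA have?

5

Recursing over subexpressions:
Each of the 5 symbol leaves contributes exactly 1 symbol transition.
  z | x | y → 3 symbol transitions
  (z | x | y)* → 3 symbol transitions
  zz(z | x | y)* → 5 symbol transitions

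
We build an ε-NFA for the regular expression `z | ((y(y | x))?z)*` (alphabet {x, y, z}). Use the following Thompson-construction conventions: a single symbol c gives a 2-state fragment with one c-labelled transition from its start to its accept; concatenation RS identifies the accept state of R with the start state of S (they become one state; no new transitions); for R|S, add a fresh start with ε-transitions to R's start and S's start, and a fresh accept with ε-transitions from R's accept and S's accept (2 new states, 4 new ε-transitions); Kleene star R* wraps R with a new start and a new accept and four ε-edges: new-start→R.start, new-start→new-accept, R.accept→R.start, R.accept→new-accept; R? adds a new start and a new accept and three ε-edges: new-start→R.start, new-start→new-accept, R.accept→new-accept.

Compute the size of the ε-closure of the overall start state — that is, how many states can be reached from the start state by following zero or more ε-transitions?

8

Let C(F) = |ε-closure(F.start)| within fragment F, and note whether F accepts ε. Symbol fragments have C = 1 and do not accept ε. Then:
  y | x : new start ε-reaches every alternative's start; none of them accept ε, so the new accept is not reached: |closure| = 1 + 1 + 1 = 3
  y(y | x) : |closure| equals the left operand's closure size = 1 (its accept is not ε-reachable, so the closure stops there)
  (y(y | x))? : |closure| = 1 (new start) + 1 (body) + 1 (new accept, via ε) = 3
  (y(y | x))?z : |closure| = 3 + (1−1) = 3 (closure spills across the concat boundary because the left factor accepts ε)
  ((y(y | x))?z)* : |closure| = 1 (new start) + 3 (body) + 1 (new accept) = 5
  z | ((y(y | x))?z)* : |closure| = 1 (new start) + (1 + 5) + 1 (new accept, since some branch ε-reaches its own accept) = 8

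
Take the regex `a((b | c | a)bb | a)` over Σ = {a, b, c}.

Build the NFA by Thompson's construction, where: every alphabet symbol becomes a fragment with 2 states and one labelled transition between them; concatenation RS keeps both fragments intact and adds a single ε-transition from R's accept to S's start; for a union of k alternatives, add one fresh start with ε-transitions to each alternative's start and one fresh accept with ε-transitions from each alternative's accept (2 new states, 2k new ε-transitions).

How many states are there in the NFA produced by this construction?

Per subexpression:
Each of the 7 symbol leaves contributes a 2-state fragment.
  b | c | a — 8 states
  (b | c | a)bb — 12 states
  (b | c | a)bb | a — 16 states
  a((b | c | a)bb | a) — 18 states

18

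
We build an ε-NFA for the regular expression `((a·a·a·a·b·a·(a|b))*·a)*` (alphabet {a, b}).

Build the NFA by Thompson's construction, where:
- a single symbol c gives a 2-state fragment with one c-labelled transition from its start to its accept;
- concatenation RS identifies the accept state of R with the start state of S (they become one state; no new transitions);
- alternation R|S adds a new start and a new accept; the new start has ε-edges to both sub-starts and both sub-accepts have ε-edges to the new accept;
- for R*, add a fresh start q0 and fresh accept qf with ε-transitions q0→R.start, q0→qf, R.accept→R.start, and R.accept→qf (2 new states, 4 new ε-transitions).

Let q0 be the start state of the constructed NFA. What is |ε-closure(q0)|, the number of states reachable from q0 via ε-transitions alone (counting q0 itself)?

5

Work bottom-up. For each fragment F, track |ε-closure(F.start)| and whether F's accept lies in that closure (i.e. whether F accepts ε). A single-symbol fragment has closure size 1 and does not accept ε.
  a|b — C = 1 + 1 + 1 = 3 (the new accept is not ε-reachable since no branch accepts ε)
  a·a·a·a·b·a·(a|b) — C equals the left operand's closure size = 1 (its accept is not ε-reachable, so the closure stops there)
  (a·a·a·a·b·a·(a|b))* — new start has ε-edges to the inner start and to the new accept, so C = 2 + 1 = 3
  (a·a·a·a·b·a·(a|b))*·a — C = 3 + (1−1) = 3 (closure spills across the concat boundary because the left factor accepts ε)
  ((a·a·a·a·b·a·(a|b))*·a)* — new start has ε-edges to the inner start and to the new accept, so C = 2 + 3 = 5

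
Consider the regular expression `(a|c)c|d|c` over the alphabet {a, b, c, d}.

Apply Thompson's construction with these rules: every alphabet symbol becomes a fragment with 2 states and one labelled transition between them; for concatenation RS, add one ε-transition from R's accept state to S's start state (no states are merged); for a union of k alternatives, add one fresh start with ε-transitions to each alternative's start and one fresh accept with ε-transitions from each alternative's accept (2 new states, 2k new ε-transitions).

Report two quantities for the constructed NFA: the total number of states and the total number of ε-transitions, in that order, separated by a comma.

Building bottom-up:
Each of the 5 symbol leaves contributes 2 states and 0 ε-transitions.
  a|c — 6 states, 4 ε-transitions
  (a|c)c — 8 states, 5 ε-transitions
  (a|c)c|d|c — 14 states, 11 ε-transitions

14, 11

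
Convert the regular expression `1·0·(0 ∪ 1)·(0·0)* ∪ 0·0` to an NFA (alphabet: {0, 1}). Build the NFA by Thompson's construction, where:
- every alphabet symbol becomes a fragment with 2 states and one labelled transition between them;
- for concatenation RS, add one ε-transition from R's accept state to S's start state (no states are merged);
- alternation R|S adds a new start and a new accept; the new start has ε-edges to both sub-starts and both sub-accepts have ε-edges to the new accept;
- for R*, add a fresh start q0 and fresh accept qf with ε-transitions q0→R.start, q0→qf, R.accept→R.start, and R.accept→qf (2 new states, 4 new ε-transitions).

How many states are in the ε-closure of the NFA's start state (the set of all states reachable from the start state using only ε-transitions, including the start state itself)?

3

Compute the ε-closure size of each fragment's start state recursively; a symbol fragment's start has no outgoing ε-edge, so its closure is just itself (size 1).
  0 ∪ 1 → C = 1 + 1 + 1 = 3 (the new accept is not ε-reachable since no branch accepts ε)
  0·0 → C equals the left operand's closure size = 1 (its accept is not ε-reachable, so the closure stops there)
  (0·0)* → new start has ε-edges to the inner start and to the new accept, so C = 2 + 1 = 3
  1·0·(0 ∪ 1)·(0·0)* → C equals the left operand's closure size = 1 (its accept is not ε-reachable, so the closure stops there)
  0·0 → C equals the left operand's closure size = 1 (its accept is not ε-reachable, so the closure stops there)
  1·0·(0 ∪ 1)·(0·0)* ∪ 0·0 → new start ε-reaches every alternative's start; none of them accept ε, so the new accept is not reached: C = 1 + 1 + 1 = 3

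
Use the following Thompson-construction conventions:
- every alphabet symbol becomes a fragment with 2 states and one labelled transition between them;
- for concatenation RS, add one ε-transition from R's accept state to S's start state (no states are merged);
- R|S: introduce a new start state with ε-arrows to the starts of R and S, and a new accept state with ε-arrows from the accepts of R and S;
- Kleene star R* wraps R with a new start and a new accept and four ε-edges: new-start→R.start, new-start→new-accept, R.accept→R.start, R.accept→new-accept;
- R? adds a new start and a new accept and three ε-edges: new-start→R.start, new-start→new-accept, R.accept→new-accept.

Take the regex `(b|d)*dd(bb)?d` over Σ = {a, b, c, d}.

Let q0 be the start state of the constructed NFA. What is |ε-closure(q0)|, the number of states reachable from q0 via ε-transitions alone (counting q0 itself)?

6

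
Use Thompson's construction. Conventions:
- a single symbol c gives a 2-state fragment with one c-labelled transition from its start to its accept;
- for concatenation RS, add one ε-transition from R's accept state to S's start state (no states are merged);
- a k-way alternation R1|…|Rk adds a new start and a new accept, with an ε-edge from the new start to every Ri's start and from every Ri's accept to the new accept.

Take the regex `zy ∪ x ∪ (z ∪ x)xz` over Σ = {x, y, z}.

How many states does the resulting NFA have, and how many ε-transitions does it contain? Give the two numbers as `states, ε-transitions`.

18, 13

By structural recursion:
Each of the 7 symbol leaves contributes 2 states and 0 ε-transitions.
  zy : 4 states, 1 ε-transition
  z ∪ x : 6 states, 4 ε-transitions
  (z ∪ x)xz : 10 states, 6 ε-transitions
  zy ∪ x ∪ (z ∪ x)xz : 18 states, 13 ε-transitions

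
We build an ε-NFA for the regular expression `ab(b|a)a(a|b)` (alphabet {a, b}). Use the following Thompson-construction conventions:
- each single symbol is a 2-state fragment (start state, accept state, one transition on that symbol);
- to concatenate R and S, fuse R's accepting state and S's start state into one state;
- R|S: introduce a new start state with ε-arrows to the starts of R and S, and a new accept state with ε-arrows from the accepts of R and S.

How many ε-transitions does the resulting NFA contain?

8

Per subexpression:
Each of the 7 symbol leaves contributes 0 ε-transitions.
  b|a = 4 ε-transitions
  a|b = 4 ε-transitions
  ab(b|a)a(a|b) = 8 ε-transitions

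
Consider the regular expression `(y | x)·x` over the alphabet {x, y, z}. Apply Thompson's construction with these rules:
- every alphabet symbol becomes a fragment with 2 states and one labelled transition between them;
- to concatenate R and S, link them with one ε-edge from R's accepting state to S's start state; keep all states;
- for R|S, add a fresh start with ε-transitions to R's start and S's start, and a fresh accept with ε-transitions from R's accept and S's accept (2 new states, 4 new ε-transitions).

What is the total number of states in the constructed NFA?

8

Per subexpression:
Each of the 3 symbol leaves contributes a 2-state fragment.
  y | x : 6 states
  (y | x)·x : 8 states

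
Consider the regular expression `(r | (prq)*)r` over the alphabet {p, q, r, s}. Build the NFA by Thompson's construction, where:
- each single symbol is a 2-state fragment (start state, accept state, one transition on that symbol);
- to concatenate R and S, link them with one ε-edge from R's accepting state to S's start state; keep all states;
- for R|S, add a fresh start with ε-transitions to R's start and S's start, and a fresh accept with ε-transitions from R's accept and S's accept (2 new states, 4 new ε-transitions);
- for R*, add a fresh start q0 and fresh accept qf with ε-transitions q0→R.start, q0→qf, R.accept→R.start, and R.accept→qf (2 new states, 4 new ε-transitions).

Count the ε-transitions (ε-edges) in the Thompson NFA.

Building bottom-up:
Each of the 5 symbol leaves contributes 0 ε-transitions.
  prq : 2 ε-transitions
  (prq)* : 6 ε-transitions
  r | (prq)* : 10 ε-transitions
  (r | (prq)*)r : 11 ε-transitions

11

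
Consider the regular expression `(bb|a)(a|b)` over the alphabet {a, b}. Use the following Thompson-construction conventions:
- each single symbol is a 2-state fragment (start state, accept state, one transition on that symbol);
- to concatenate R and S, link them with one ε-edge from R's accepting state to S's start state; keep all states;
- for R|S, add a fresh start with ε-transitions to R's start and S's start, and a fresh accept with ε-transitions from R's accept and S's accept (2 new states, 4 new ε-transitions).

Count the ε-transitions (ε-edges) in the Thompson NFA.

Building bottom-up:
Each of the 5 symbol leaves contributes 0 ε-transitions.
  bb = 1 ε-transition
  bb|a = 5 ε-transitions
  a|b = 4 ε-transitions
  (bb|a)(a|b) = 10 ε-transitions

10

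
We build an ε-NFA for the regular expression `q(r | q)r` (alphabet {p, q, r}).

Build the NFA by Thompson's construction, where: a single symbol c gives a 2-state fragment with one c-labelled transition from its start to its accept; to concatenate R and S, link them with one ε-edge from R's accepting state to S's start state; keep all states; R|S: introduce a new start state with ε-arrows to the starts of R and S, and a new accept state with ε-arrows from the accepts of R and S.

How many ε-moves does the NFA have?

6

By structural recursion:
Each of the 4 symbol leaves contributes 0 ε-transitions.
  r | q : 4 ε-transitions
  q(r | q)r : 6 ε-transitions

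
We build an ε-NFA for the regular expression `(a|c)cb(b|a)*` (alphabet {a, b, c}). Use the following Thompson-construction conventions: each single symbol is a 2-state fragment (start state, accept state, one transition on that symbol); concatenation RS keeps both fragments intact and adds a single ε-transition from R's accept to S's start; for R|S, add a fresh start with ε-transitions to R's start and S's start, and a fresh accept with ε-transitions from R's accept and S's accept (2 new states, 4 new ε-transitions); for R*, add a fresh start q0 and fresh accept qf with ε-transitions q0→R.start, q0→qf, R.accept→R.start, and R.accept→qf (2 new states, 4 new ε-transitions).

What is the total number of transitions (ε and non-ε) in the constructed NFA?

21

By structural recursion:
Each of the 6 symbol leaves contributes 1 transition (1 symbol, 0 ε).
  a|c → 6 transitions (2 symbol, 4 ε)
  b|a → 6 transitions (2 symbol, 4 ε)
  (b|a)* → 10 transitions (2 symbol, 8 ε)
  (a|c)cb(b|a)* → 21 transitions (6 symbol, 15 ε)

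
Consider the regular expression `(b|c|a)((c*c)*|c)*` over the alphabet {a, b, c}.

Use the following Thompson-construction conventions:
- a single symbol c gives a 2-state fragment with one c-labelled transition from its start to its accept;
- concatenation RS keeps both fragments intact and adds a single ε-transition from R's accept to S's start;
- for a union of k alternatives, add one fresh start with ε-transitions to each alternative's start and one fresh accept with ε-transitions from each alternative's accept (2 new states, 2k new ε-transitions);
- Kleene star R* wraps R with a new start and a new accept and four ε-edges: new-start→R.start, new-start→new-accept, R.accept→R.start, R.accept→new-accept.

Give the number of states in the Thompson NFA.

22

Building bottom-up:
Each of the 6 symbol leaves contributes a 2-state fragment.
  b|c|a → 8 states
  c* → 4 states
  c*c → 6 states
  (c*c)* → 8 states
  (c*c)*|c → 12 states
  ((c*c)*|c)* → 14 states
  (b|c|a)((c*c)*|c)* → 22 states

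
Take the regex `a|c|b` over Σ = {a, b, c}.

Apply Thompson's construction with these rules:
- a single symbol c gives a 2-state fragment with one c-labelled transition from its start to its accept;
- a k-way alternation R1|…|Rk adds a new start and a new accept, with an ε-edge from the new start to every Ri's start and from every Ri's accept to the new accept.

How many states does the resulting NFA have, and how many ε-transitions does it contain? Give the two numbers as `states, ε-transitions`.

8, 6

By structural recursion:
Each of the 3 symbol leaves contributes 2 states and 0 ε-transitions.
  a|c|b = 8 states, 6 ε-transitions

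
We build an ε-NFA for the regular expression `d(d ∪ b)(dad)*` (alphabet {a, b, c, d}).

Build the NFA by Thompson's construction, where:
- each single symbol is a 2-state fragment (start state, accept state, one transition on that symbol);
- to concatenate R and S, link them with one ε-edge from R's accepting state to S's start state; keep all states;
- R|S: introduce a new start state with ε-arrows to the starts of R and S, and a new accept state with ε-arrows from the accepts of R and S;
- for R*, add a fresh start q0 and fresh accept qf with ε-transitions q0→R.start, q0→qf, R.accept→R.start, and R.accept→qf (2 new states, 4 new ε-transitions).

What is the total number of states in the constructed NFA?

By structural recursion:
Each of the 6 symbol leaves contributes a 2-state fragment.
  d ∪ b : 6 states
  dad : 6 states
  (dad)* : 8 states
  d(d ∪ b)(dad)* : 16 states

16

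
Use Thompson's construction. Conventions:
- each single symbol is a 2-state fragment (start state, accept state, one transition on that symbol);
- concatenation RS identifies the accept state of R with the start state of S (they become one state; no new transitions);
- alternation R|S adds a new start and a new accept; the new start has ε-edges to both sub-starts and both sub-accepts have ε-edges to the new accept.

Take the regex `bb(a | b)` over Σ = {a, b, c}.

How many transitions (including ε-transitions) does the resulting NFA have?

Recursing over subexpressions:
Each of the 4 symbol leaves contributes 1 transition (1 symbol, 0 ε).
  a | b — 6 transitions (2 symbol, 4 ε)
  bb(a | b) — 8 transitions (4 symbol, 4 ε)

8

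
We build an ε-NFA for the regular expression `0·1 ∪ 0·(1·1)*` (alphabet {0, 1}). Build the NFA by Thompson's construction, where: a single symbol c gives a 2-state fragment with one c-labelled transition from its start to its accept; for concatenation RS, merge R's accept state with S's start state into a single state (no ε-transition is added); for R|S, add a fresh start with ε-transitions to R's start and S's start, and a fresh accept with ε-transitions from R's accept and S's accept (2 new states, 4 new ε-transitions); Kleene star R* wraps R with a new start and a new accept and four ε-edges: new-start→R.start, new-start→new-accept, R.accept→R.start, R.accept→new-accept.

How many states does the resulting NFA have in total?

11

Recursing over subexpressions:
Each of the 5 symbol leaves contributes a 2-state fragment.
  0·1 : 3 states
  1·1 : 3 states
  (1·1)* : 5 states
  0·(1·1)* : 6 states
  0·1 ∪ 0·(1·1)* : 11 states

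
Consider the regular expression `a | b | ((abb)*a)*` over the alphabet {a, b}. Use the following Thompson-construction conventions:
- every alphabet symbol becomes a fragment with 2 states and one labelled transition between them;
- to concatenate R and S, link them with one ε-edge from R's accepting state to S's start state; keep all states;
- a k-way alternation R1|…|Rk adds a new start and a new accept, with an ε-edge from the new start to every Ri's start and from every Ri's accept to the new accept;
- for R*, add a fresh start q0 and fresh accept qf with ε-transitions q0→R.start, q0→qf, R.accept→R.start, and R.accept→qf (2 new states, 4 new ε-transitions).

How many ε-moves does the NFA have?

17

Recursing over subexpressions:
Each of the 6 symbol leaves contributes 0 ε-transitions.
  abb — 2 ε-transitions
  (abb)* — 6 ε-transitions
  (abb)*a — 7 ε-transitions
  ((abb)*a)* — 11 ε-transitions
  a | b | ((abb)*a)* — 17 ε-transitions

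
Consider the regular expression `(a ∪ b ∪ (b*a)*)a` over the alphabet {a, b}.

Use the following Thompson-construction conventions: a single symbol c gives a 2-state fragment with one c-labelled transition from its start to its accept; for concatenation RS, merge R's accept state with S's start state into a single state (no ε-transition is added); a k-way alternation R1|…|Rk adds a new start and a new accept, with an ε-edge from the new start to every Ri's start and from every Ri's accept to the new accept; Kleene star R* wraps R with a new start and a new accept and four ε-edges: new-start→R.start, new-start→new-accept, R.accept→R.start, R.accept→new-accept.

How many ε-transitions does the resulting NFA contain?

By structural recursion:
Each of the 5 symbol leaves contributes 0 ε-transitions.
  b* — 4 ε-transitions
  b*a — 4 ε-transitions
  (b*a)* — 8 ε-transitions
  a ∪ b ∪ (b*a)* — 14 ε-transitions
  (a ∪ b ∪ (b*a)*)a — 14 ε-transitions

14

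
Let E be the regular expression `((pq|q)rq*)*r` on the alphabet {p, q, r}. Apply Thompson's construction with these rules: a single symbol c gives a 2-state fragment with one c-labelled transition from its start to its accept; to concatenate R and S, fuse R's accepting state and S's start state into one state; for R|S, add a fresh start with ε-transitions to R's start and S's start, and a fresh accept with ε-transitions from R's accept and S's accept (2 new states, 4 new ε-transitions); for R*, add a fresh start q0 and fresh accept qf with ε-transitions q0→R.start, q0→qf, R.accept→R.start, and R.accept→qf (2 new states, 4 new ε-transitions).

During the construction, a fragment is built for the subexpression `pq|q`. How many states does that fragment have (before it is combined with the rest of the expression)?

Fragment for `pq|q`:
Each of the 3 symbol leaves contributes a 2-state fragment.
  pq = 3 states
  pq|q = 7 states

7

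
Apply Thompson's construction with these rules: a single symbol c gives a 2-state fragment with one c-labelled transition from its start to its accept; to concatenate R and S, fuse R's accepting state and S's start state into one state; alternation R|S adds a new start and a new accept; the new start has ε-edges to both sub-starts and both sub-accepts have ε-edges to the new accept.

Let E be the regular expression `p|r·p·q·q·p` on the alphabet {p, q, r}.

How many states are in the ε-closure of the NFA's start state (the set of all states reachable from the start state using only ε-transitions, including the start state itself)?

3

Let C(F) = |ε-closure(F.start)| within fragment F, and note whether F accepts ε. Symbol fragments have C = 1 and do not accept ε. Then:
  r·p·q·q·p → |ε-closure| equals the left operand's closure size = 1 (its accept is not ε-reachable, so the closure stops there)
  p|r·p·q·q·p → new start ε-reaches every alternative's start; none of them accept ε, so the new accept is not reached: |ε-closure| = 1 + 1 + 1 = 3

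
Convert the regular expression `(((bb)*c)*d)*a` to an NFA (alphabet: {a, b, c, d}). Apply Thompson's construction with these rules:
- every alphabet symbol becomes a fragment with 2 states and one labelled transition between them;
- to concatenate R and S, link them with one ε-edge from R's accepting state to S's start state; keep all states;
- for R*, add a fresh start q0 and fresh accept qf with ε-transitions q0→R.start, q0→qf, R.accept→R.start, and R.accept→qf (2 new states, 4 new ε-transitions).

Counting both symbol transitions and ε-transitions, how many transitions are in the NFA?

By structural recursion:
Each of the 5 symbol leaves contributes 1 transition (1 symbol, 0 ε).
  bb : 3 transitions (2 symbol, 1 ε)
  (bb)* : 7 transitions (2 symbol, 5 ε)
  (bb)*c : 9 transitions (3 symbol, 6 ε)
  ((bb)*c)* : 13 transitions (3 symbol, 10 ε)
  ((bb)*c)*d : 15 transitions (4 symbol, 11 ε)
  (((bb)*c)*d)* : 19 transitions (4 symbol, 15 ε)
  (((bb)*c)*d)*a : 21 transitions (5 symbol, 16 ε)

21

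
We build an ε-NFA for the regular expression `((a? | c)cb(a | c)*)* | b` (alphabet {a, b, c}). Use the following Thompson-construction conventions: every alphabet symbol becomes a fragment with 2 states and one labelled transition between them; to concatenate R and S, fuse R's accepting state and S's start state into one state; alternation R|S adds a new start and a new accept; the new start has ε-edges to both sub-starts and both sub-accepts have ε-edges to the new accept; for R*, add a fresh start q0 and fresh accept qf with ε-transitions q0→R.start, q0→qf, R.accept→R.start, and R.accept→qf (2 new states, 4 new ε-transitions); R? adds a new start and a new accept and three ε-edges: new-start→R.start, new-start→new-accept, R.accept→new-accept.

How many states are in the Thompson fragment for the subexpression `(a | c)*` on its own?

Fragment for `(a | c)*`:
Each of the 2 symbol leaves contributes a 2-state fragment.
  a | c → 6 states
  (a | c)* → 8 states

8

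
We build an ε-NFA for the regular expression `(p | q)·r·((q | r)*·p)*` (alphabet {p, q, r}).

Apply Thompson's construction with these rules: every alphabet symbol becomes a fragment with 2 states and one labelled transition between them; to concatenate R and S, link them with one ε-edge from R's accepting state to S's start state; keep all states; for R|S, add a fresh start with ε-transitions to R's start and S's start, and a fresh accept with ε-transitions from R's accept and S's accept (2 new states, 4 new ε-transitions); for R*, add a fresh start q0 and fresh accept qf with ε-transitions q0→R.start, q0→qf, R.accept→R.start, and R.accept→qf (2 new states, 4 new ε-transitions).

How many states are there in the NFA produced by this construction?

By structural recursion:
Each of the 6 symbol leaves contributes a 2-state fragment.
  p | q — 6 states
  q | r — 6 states
  (q | r)* — 8 states
  (q | r)*·p — 10 states
  ((q | r)*·p)* — 12 states
  (p | q)·r·((q | r)*·p)* — 20 states

20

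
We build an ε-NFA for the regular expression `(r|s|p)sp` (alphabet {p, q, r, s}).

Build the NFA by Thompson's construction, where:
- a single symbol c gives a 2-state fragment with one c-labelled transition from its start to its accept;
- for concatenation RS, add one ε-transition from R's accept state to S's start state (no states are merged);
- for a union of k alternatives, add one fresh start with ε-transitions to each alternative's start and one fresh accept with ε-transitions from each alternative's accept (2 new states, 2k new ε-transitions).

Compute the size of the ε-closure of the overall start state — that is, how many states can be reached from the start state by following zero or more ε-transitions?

Let C(F) = |ε-closure(F.start)| within fragment F, and note whether F accepts ε. Symbol fragments have C = 1 and do not accept ε. Then:
  r|s|p — new start ε-reaches every alternative's start; none of them accept ε, so the new accept is not reached: |closure| = 1 + 1 + 1 + 1 = 4
  (r|s|p)sp — |closure| equals the left operand's closure size = 4 (its accept is not ε-reachable, so the closure stops there)

4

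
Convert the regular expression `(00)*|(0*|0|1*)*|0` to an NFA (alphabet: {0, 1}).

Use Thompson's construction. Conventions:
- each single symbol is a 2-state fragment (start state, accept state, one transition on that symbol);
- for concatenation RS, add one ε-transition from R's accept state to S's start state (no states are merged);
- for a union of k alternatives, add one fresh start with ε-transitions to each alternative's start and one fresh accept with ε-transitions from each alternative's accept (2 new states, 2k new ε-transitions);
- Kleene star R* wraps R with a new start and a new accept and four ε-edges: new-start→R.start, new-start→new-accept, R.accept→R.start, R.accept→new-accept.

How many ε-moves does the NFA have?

29

By structural recursion:
Each of the 6 symbol leaves contributes 0 ε-transitions.
  00 → 1 ε-transition
  (00)* → 5 ε-transitions
  0* → 4 ε-transitions
  1* → 4 ε-transitions
  0*|0|1* → 14 ε-transitions
  (0*|0|1*)* → 18 ε-transitions
  (00)*|(0*|0|1*)*|0 → 29 ε-transitions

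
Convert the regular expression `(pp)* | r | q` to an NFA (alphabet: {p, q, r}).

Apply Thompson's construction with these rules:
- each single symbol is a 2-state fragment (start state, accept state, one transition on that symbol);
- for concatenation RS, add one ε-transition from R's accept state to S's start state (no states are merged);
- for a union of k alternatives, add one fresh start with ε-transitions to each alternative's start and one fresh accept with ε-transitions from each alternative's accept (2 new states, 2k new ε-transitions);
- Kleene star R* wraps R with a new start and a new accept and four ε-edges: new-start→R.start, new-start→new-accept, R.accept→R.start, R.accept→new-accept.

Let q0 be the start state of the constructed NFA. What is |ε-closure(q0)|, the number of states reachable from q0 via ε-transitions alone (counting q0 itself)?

7

Work bottom-up. For each fragment F, track |ε-closure(F.start)| and whether F's accept lies in that closure (i.e. whether F accepts ε). A single-symbol fragment has closure size 1 and does not accept ε.
  pp → same as the first factor's closure: |ε-closure| = 1
  (pp)* → |ε-closure| = 1 (new start) + 1 (body) + 1 (new accept) = 3
  (pp)* | r | q → new start ε-reaches every alternative's start; at least one alternative accepts ε, so the union's new accept is reached too: |ε-closure| = 1 + 3 + 1 + 1 + 1 = 7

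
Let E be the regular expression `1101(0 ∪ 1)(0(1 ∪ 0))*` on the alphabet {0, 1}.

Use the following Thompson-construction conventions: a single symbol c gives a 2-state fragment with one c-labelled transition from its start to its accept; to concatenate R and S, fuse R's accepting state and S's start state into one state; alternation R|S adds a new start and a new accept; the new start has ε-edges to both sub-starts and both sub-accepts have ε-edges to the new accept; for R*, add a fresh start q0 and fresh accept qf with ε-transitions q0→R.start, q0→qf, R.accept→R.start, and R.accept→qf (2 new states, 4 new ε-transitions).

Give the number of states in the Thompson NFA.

Building bottom-up:
Each of the 9 symbol leaves contributes a 2-state fragment.
  0 ∪ 1 = 6 states
  1 ∪ 0 = 6 states
  0(1 ∪ 0) = 7 states
  (0(1 ∪ 0))* = 9 states
  1101(0 ∪ 1)(0(1 ∪ 0))* = 18 states

18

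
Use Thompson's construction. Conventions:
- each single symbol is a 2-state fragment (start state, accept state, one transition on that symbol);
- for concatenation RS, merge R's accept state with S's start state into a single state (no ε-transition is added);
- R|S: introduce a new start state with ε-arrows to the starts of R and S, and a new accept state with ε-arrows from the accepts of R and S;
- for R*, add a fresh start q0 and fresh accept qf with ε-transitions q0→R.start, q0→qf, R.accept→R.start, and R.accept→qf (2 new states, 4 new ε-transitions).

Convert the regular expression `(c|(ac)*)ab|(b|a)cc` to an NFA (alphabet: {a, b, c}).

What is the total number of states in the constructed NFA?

21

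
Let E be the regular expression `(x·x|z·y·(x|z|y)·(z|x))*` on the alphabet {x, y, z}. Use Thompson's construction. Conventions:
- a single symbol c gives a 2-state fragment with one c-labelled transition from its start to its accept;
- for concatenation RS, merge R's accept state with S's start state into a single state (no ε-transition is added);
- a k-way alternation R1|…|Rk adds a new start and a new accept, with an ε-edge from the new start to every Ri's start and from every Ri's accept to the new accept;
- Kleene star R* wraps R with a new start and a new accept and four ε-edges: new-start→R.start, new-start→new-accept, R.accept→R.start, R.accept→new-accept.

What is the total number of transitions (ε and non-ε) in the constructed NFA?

27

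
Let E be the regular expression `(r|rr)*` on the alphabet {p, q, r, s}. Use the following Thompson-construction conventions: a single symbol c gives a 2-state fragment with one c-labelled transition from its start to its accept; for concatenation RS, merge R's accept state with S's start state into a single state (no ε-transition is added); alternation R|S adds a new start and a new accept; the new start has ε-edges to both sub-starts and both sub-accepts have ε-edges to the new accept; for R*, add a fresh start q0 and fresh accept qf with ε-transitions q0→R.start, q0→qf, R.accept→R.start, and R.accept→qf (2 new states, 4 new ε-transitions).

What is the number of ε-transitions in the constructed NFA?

8

Per subexpression:
Each of the 3 symbol leaves contributes 0 ε-transitions.
  rr — 0 ε-transitions
  r|rr — 4 ε-transitions
  (r|rr)* — 8 ε-transitions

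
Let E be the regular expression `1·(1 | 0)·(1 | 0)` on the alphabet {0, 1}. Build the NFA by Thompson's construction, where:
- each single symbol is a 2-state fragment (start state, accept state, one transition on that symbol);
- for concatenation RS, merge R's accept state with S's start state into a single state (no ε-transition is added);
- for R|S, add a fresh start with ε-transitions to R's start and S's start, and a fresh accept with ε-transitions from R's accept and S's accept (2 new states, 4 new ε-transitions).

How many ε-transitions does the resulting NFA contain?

Recursing over subexpressions:
Each of the 5 symbol leaves contributes 0 ε-transitions.
  1 | 0 = 4 ε-transitions
  1 | 0 = 4 ε-transitions
  1·(1 | 0)·(1 | 0) = 8 ε-transitions

8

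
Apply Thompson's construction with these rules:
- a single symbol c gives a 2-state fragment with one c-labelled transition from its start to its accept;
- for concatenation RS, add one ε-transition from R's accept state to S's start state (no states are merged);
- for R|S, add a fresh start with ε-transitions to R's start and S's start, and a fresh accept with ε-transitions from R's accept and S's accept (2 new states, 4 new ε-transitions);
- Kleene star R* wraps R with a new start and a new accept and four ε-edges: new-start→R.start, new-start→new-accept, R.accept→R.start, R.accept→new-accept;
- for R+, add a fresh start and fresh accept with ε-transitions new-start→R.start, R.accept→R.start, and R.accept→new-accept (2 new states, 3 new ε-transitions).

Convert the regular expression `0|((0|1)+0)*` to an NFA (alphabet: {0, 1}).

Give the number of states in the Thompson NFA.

Per subexpression:
Each of the 4 symbol leaves contributes a 2-state fragment.
  0|1 : 6 states
  (0|1)+ : 8 states
  (0|1)+0 : 10 states
  ((0|1)+0)* : 12 states
  0|((0|1)+0)* : 16 states

16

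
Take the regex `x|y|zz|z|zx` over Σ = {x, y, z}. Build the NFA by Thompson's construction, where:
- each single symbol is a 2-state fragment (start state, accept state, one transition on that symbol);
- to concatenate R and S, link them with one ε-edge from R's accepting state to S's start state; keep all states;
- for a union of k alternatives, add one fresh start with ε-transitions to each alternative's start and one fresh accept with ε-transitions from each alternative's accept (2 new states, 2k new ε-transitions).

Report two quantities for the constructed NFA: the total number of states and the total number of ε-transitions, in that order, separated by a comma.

16, 12

Bottom-up over the parse tree:
Each of the 7 symbol leaves contributes 2 states and 0 ε-transitions.
  zz = 4 states, 1 ε-transition
  zx = 4 states, 1 ε-transition
  x|y|zz|z|zx = 16 states, 12 ε-transitions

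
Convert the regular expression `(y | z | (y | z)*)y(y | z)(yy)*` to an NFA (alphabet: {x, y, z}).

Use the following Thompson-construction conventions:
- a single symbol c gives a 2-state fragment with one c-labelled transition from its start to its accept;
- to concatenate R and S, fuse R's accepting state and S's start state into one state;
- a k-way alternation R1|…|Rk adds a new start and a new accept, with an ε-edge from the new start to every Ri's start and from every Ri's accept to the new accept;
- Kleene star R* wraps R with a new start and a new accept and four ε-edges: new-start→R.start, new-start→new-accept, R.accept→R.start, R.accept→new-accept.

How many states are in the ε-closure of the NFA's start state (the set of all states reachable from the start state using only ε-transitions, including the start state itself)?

9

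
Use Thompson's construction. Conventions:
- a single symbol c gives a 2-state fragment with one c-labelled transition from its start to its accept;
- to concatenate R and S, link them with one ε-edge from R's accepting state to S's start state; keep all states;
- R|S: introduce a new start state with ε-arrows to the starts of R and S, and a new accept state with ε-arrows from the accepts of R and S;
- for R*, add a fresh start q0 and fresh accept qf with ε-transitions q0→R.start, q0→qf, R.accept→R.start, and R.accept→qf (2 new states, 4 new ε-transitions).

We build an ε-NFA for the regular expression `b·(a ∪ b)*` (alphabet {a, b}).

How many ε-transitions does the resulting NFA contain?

9

By structural recursion:
Each of the 3 symbol leaves contributes 0 ε-transitions.
  a ∪ b — 4 ε-transitions
  (a ∪ b)* — 8 ε-transitions
  b·(a ∪ b)* — 9 ε-transitions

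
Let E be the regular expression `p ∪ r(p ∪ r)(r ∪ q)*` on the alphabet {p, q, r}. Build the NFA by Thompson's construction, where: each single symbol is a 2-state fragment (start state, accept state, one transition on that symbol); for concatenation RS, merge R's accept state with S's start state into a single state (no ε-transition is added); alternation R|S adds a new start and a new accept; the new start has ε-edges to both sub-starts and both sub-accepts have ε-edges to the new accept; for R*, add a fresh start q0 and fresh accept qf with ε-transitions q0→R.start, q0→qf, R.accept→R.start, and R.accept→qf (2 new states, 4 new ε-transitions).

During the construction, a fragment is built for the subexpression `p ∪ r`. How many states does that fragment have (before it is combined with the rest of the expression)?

6

Fragment for `p ∪ r`:
Each of the 2 symbol leaves contributes a 2-state fragment.
  p ∪ r — 6 states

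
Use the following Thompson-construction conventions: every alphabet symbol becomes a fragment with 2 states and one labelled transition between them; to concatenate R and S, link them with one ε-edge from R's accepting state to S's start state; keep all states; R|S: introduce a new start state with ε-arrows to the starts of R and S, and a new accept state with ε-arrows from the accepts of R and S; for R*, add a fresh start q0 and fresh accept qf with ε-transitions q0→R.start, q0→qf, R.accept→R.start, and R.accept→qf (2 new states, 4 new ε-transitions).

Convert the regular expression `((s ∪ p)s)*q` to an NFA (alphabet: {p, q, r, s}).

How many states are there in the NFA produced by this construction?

Recursing over subexpressions:
Each of the 4 symbol leaves contributes a 2-state fragment.
  s ∪ p — 6 states
  (s ∪ p)s — 8 states
  ((s ∪ p)s)* — 10 states
  ((s ∪ p)s)*q — 12 states

12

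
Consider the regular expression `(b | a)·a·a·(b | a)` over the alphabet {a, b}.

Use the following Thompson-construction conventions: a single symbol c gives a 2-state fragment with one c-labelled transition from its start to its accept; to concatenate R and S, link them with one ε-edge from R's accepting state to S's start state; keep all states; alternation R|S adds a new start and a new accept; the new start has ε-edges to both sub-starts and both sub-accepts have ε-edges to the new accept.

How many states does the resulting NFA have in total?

16

Building bottom-up:
Each of the 6 symbol leaves contributes a 2-state fragment.
  b | a = 6 states
  b | a = 6 states
  (b | a)·a·a·(b | a) = 16 states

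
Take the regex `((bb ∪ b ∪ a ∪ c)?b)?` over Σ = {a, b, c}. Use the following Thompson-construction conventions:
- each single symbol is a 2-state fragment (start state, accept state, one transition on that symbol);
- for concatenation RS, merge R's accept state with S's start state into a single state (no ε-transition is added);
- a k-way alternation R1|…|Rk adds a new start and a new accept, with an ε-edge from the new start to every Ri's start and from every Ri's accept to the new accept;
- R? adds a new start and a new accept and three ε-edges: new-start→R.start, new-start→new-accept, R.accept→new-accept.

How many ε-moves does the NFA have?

By structural recursion:
Each of the 6 symbol leaves contributes 0 ε-transitions.
  bb → 0 ε-transitions
  bb ∪ b ∪ a ∪ c → 8 ε-transitions
  (bb ∪ b ∪ a ∪ c)? → 11 ε-transitions
  (bb ∪ b ∪ a ∪ c)?b → 11 ε-transitions
  ((bb ∪ b ∪ a ∪ c)?b)? → 14 ε-transitions

14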